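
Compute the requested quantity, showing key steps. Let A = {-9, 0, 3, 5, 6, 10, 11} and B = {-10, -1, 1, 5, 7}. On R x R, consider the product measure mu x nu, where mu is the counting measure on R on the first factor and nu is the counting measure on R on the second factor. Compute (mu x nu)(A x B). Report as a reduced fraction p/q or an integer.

For a measurable rectangle A x B, the product measure satisfies
  (mu x nu)(A x B) = mu(A) * nu(B).
  mu(A) = 7.
  nu(B) = 5.
  (mu x nu)(A x B) = 7 * 5 = 35.

35


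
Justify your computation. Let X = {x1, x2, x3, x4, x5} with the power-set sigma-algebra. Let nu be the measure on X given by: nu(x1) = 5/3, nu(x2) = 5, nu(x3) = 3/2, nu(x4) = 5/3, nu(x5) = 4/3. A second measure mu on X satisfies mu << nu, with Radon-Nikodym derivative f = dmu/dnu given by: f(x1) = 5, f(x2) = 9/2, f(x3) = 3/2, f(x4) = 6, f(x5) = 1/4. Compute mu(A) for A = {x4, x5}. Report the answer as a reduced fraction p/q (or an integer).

By the defining property of the Radon-Nikodym derivative, for every measurable set A,
  mu(A) = integral_A f dnu.
Since nu is a discrete measure concentrated on the atoms of X, the integral over A reduces to the sum
  mu(A) = sum_{x in A} f(x) * nu({x}).
Computing each term:
  x4: f(x4) * nu(x4) = 6 * 5/3 = 10.
  x5: f(x5) * nu(x5) = 1/4 * 4/3 = 1/3.
Summing: mu(A) = 10 + 1/3 = 31/3.

31/3


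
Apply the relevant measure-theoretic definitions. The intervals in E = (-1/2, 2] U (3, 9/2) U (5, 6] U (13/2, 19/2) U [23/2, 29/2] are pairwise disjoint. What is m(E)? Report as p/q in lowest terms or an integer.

For pairwise disjoint intervals, m(union_i I_i) = sum_i m(I_i),
and m is invariant under swapping open/closed endpoints (single points have measure 0).
So m(E) = sum_i (b_i - a_i).
  I_1 has length 2 - (-1/2) = 5/2.
  I_2 has length 9/2 - 3 = 3/2.
  I_3 has length 6 - 5 = 1.
  I_4 has length 19/2 - 13/2 = 3.
  I_5 has length 29/2 - 23/2 = 3.
Summing:
  m(E) = 5/2 + 3/2 + 1 + 3 + 3 = 11.

11


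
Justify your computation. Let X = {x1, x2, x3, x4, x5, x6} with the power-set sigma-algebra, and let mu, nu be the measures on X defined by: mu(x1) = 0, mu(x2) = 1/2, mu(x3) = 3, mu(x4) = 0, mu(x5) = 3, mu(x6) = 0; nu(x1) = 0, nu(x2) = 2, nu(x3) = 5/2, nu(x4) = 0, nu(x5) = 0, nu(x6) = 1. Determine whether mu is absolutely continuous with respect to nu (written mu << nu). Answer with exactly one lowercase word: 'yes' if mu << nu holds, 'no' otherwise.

mu << nu means: every nu-null measurable set is also mu-null; equivalently, for every atom x, if nu({x}) = 0 then mu({x}) = 0.
Checking each atom:
  x1: nu = 0, mu = 0 -> consistent with mu << nu.
  x2: nu = 2 > 0 -> no constraint.
  x3: nu = 5/2 > 0 -> no constraint.
  x4: nu = 0, mu = 0 -> consistent with mu << nu.
  x5: nu = 0, mu = 3 > 0 -> violates mu << nu.
  x6: nu = 1 > 0 -> no constraint.
The atom(s) x5 violate the condition (nu = 0 but mu > 0). Therefore mu is NOT absolutely continuous w.r.t. nu.

no


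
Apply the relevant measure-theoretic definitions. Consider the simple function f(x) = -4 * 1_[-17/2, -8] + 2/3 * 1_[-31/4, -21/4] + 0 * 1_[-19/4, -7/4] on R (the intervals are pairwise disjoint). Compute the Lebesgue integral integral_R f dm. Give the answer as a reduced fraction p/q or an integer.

For a simple function f = sum_i c_i * 1_{A_i} with disjoint A_i,
  integral f dm = sum_i c_i * m(A_i).
Lengths of the A_i:
  m(A_1) = -8 - (-17/2) = 1/2.
  m(A_2) = -21/4 - (-31/4) = 5/2.
  m(A_3) = -7/4 - (-19/4) = 3.
Contributions c_i * m(A_i):
  (-4) * (1/2) = -2.
  (2/3) * (5/2) = 5/3.
  (0) * (3) = 0.
Total: -2 + 5/3 + 0 = -1/3.

-1/3


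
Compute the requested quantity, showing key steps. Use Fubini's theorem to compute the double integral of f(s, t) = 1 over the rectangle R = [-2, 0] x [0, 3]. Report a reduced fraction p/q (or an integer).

f(s, t) is a tensor product of a function of s and a function of t, and both factors are bounded continuous (hence Lebesgue integrable) on the rectangle, so Fubini's theorem applies:
  integral_R f d(m x m) = (integral_a1^b1 1 ds) * (integral_a2^b2 1 dt).
Inner integral in s: integral_{-2}^{0} 1 ds = (0^1 - (-2)^1)/1
  = 2.
Inner integral in t: integral_{0}^{3} 1 dt = (3^1 - 0^1)/1
  = 3.
Product: (2) * (3) = 6.

6


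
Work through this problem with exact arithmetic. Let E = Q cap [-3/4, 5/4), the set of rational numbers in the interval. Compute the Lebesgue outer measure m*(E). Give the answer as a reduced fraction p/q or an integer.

E = Q cap [-3/4, 5/4) is a subset of Q, which is countable. Enumerate Q = {q_1, q_2, ...}; for any eps > 0, cover q_k by the open interval (q_k - eps/2^(k+1), q_k + eps/2^(k+1)), of length eps/2^k. The total cover length is sum_{k>=1} eps/2^k = eps. Hence m*(E) <= m*(Q) <= eps for every eps > 0, and since outer measure is non-negative, m*(E) = 0.

0


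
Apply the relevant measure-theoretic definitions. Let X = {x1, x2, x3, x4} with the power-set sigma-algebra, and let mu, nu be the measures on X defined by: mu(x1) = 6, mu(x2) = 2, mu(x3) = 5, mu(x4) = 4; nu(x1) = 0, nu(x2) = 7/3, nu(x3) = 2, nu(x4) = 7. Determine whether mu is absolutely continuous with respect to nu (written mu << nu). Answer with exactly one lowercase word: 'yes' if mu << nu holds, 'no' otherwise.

mu << nu means: every nu-null measurable set is also mu-null; equivalently, for every atom x, if nu({x}) = 0 then mu({x}) = 0.
Checking each atom:
  x1: nu = 0, mu = 6 > 0 -> violates mu << nu.
  x2: nu = 7/3 > 0 -> no constraint.
  x3: nu = 2 > 0 -> no constraint.
  x4: nu = 7 > 0 -> no constraint.
The atom(s) x1 violate the condition (nu = 0 but mu > 0). Therefore mu is NOT absolutely continuous w.r.t. nu.

no


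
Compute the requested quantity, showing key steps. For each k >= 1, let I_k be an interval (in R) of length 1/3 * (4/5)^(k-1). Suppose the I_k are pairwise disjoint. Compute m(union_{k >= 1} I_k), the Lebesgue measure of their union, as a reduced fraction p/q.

By countable additivity of the Lebesgue measure on pairwise disjoint measurable sets,
  m(union_{k >= 1} I_k) = sum_{k >= 1} m(I_k) = sum_{k >= 1} a * r^(k-1),
  with a = 1/3 and r = 4/5.
Since 0 < r = 4/5 < 1, the geometric series converges:
  sum_{k >= 1} a * r^(k-1) = a / (1 - r).
  = 1/3 / (1 - 4/5)
  = 1/3 / (1/5)
  = 5/3.

5/3


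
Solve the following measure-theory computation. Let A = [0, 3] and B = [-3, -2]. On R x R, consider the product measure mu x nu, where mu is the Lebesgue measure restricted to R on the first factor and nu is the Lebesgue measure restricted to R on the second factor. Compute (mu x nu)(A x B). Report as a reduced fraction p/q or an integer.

For a measurable rectangle A x B, the product measure satisfies
  (mu x nu)(A x B) = mu(A) * nu(B).
  mu(A) = 3.
  nu(B) = 1.
  (mu x nu)(A x B) = 3 * 1 = 3.

3


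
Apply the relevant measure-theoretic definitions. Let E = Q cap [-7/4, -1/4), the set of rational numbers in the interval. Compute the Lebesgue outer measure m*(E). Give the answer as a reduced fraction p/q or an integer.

E = Q cap [-7/4, -1/4) is a subset of Q, which is countable. Enumerate Q = {q_1, q_2, ...}; for any eps > 0, cover q_k by the open interval (q_k - eps/2^(k+1), q_k + eps/2^(k+1)), of length eps/2^k. The total cover length is sum_{k>=1} eps/2^k = eps. Hence m*(E) <= m*(Q) <= eps for every eps > 0, and since outer measure is non-negative, m*(E) = 0.

0


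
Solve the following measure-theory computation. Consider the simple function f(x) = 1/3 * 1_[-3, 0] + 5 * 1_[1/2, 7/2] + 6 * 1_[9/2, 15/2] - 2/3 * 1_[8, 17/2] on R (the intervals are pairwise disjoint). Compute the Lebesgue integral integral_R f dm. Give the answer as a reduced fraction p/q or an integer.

For a simple function f = sum_i c_i * 1_{A_i} with disjoint A_i,
  integral f dm = sum_i c_i * m(A_i).
Lengths of the A_i:
  m(A_1) = 0 - (-3) = 3.
  m(A_2) = 7/2 - 1/2 = 3.
  m(A_3) = 15/2 - 9/2 = 3.
  m(A_4) = 17/2 - 8 = 1/2.
Contributions c_i * m(A_i):
  (1/3) * (3) = 1.
  (5) * (3) = 15.
  (6) * (3) = 18.
  (-2/3) * (1/2) = -1/3.
Total: 1 + 15 + 18 - 1/3 = 101/3.

101/3


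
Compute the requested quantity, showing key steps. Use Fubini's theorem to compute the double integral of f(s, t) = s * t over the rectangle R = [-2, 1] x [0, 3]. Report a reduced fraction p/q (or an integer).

f(s, t) is a tensor product of a function of s and a function of t, and both factors are bounded continuous (hence Lebesgue integrable) on the rectangle, so Fubini's theorem applies:
  integral_R f d(m x m) = (integral_a1^b1 s ds) * (integral_a2^b2 t dt).
Inner integral in s: integral_{-2}^{1} s ds = (1^2 - (-2)^2)/2
  = -3/2.
Inner integral in t: integral_{0}^{3} t dt = (3^2 - 0^2)/2
  = 9/2.
Product: (-3/2) * (9/2) = -27/4.

-27/4


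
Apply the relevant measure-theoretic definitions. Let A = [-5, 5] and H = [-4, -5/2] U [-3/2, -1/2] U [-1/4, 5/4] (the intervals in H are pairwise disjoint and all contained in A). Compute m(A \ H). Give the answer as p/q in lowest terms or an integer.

The ambient interval has length m(A) = 5 - (-5) = 10.
Since the holes are disjoint and sit inside A, by finite additivity
  m(H) = sum_i (b_i - a_i), and m(A \ H) = m(A) - m(H).
Computing the hole measures:
  m(H_1) = -5/2 - (-4) = 3/2.
  m(H_2) = -1/2 - (-3/2) = 1.
  m(H_3) = 5/4 - (-1/4) = 3/2.
Summed: m(H) = 3/2 + 1 + 3/2 = 4.
So m(A \ H) = 10 - 4 = 6.

6


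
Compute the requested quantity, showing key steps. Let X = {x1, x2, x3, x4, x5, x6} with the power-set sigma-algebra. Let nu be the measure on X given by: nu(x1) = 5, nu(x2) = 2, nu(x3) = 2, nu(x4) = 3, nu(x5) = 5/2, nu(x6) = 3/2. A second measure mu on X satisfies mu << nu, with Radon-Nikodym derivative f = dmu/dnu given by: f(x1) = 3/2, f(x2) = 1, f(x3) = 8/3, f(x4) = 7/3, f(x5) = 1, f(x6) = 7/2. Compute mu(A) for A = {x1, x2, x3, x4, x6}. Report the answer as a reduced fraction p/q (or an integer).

By the defining property of the Radon-Nikodym derivative, for every measurable set A,
  mu(A) = integral_A f dnu.
Since nu is a discrete measure concentrated on the atoms of X, the integral over A reduces to the sum
  mu(A) = sum_{x in A} f(x) * nu({x}).
Computing each term:
  x1: f(x1) * nu(x1) = 3/2 * 5 = 15/2.
  x2: f(x2) * nu(x2) = 1 * 2 = 2.
  x3: f(x3) * nu(x3) = 8/3 * 2 = 16/3.
  x4: f(x4) * nu(x4) = 7/3 * 3 = 7.
  x6: f(x6) * nu(x6) = 7/2 * 3/2 = 21/4.
Summing: mu(A) = 15/2 + 2 + 16/3 + 7 + 21/4 = 325/12.

325/12


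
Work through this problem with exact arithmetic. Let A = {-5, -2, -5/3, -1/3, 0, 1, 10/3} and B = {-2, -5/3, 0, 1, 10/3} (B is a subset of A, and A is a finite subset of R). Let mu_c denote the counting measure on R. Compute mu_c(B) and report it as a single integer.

Counting measure assigns mu_c(E) = |E| (number of elements) when E is finite.
B has 5 element(s), so mu_c(B) = 5.

5


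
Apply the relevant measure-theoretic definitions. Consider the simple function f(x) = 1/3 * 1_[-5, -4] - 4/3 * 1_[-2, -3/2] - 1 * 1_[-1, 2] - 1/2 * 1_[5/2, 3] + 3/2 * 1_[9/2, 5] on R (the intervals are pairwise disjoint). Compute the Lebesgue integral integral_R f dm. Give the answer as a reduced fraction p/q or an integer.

For a simple function f = sum_i c_i * 1_{A_i} with disjoint A_i,
  integral f dm = sum_i c_i * m(A_i).
Lengths of the A_i:
  m(A_1) = -4 - (-5) = 1.
  m(A_2) = -3/2 - (-2) = 1/2.
  m(A_3) = 2 - (-1) = 3.
  m(A_4) = 3 - 5/2 = 1/2.
  m(A_5) = 5 - 9/2 = 1/2.
Contributions c_i * m(A_i):
  (1/3) * (1) = 1/3.
  (-4/3) * (1/2) = -2/3.
  (-1) * (3) = -3.
  (-1/2) * (1/2) = -1/4.
  (3/2) * (1/2) = 3/4.
Total: 1/3 - 2/3 - 3 - 1/4 + 3/4 = -17/6.

-17/6


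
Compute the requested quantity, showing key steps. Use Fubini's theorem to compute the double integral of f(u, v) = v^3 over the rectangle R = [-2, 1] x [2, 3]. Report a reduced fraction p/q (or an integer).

f(u, v) is a tensor product of a function of u and a function of v, and both factors are bounded continuous (hence Lebesgue integrable) on the rectangle, so Fubini's theorem applies:
  integral_R f d(m x m) = (integral_a1^b1 1 du) * (integral_a2^b2 v^3 dv).
Inner integral in u: integral_{-2}^{1} 1 du = (1^1 - (-2)^1)/1
  = 3.
Inner integral in v: integral_{2}^{3} v^3 dv = (3^4 - 2^4)/4
  = 65/4.
Product: (3) * (65/4) = 195/4.

195/4


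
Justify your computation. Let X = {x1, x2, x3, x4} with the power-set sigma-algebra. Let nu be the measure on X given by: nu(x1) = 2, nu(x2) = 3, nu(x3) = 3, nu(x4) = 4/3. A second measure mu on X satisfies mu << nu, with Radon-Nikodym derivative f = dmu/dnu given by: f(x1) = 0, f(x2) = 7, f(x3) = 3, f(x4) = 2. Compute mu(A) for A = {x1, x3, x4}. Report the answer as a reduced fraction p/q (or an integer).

By the defining property of the Radon-Nikodym derivative, for every measurable set A,
  mu(A) = integral_A f dnu.
Since nu is a discrete measure concentrated on the atoms of X, the integral over A reduces to the sum
  mu(A) = sum_{x in A} f(x) * nu({x}).
Computing each term:
  x1: f(x1) * nu(x1) = 0 * 2 = 0.
  x3: f(x3) * nu(x3) = 3 * 3 = 9.
  x4: f(x4) * nu(x4) = 2 * 4/3 = 8/3.
Summing: mu(A) = 0 + 9 + 8/3 = 35/3.

35/3


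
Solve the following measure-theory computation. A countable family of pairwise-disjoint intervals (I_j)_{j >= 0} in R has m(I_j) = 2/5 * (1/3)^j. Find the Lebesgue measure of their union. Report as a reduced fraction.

By countable additivity of the Lebesgue measure on pairwise disjoint measurable sets,
  m(union_{j >= 0} I_j) = sum_{j >= 0} m(I_j) = sum_{j >= 0} a * r^j,
  with a = 2/5 and r = 1/3.
Since 0 < r = 1/3 < 1, the geometric series converges:
  sum_{j >= 0} a * r^j = a / (1 - r).
  = 2/5 / (1 - 1/3)
  = 2/5 / (2/3)
  = 3/5.

3/5


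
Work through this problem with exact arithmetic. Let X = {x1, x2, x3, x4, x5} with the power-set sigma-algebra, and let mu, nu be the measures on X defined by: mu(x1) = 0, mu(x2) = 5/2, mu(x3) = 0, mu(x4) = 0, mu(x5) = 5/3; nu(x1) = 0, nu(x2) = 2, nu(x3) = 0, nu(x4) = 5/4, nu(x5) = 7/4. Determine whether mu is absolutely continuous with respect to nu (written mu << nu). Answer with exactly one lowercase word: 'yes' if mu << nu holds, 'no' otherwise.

mu << nu means: every nu-null measurable set is also mu-null; equivalently, for every atom x, if nu({x}) = 0 then mu({x}) = 0.
Checking each atom:
  x1: nu = 0, mu = 0 -> consistent with mu << nu.
  x2: nu = 2 > 0 -> no constraint.
  x3: nu = 0, mu = 0 -> consistent with mu << nu.
  x4: nu = 5/4 > 0 -> no constraint.
  x5: nu = 7/4 > 0 -> no constraint.
No atom violates the condition. Therefore mu << nu.

yes


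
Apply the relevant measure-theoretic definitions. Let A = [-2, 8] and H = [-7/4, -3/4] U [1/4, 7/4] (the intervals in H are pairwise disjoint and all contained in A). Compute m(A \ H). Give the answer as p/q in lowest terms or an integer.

The ambient interval has length m(A) = 8 - (-2) = 10.
Since the holes are disjoint and sit inside A, by finite additivity
  m(H) = sum_i (b_i - a_i), and m(A \ H) = m(A) - m(H).
Computing the hole measures:
  m(H_1) = -3/4 - (-7/4) = 1.
  m(H_2) = 7/4 - 1/4 = 3/2.
Summed: m(H) = 1 + 3/2 = 5/2.
So m(A \ H) = 10 - 5/2 = 15/2.

15/2


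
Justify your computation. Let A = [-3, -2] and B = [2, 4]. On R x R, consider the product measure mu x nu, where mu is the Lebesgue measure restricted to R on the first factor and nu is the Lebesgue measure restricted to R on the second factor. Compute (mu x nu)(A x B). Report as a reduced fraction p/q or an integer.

For a measurable rectangle A x B, the product measure satisfies
  (mu x nu)(A x B) = mu(A) * nu(B).
  mu(A) = 1.
  nu(B) = 2.
  (mu x nu)(A x B) = 1 * 2 = 2.

2


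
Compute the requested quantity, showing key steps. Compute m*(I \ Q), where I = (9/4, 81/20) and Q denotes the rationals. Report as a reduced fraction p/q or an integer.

The interval I = (9/4, 81/20) has m(I) = 81/20 - 9/4 = 9/5 (endpoints are measure-zero, so open/closed/half-open agree). Write I = (I cap Q) u (I \ Q). The rationals in I are countable, so m*(I cap Q) = 0 (cover each rational by intervals whose total length is arbitrarily small). By countable subadditivity m*(I) <= m*(I cap Q) + m*(I \ Q), hence m*(I \ Q) >= m(I) = 9/5. The reverse inequality m*(I \ Q) <= m*(I) = 9/5 is trivial since (I \ Q) is a subset of I. Therefore m*(I \ Q) = 9/5.

9/5


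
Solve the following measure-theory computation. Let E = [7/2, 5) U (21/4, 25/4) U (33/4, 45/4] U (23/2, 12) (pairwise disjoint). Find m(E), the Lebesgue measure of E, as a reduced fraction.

For pairwise disjoint intervals, m(union_i I_i) = sum_i m(I_i),
and m is invariant under swapping open/closed endpoints (single points have measure 0).
So m(E) = sum_i (b_i - a_i).
  I_1 has length 5 - 7/2 = 3/2.
  I_2 has length 25/4 - 21/4 = 1.
  I_3 has length 45/4 - 33/4 = 3.
  I_4 has length 12 - 23/2 = 1/2.
Summing:
  m(E) = 3/2 + 1 + 3 + 1/2 = 6.

6


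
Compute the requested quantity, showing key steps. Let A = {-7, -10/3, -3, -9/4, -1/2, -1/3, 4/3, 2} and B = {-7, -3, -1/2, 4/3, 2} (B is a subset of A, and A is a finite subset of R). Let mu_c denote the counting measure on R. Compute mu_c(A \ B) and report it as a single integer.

Counting measure assigns mu_c(E) = |E| (number of elements) when E is finite. For B subset A, A \ B is the set of elements of A not in B, so |A \ B| = |A| - |B|.
|A| = 8, |B| = 5, so mu_c(A \ B) = 8 - 5 = 3.

3


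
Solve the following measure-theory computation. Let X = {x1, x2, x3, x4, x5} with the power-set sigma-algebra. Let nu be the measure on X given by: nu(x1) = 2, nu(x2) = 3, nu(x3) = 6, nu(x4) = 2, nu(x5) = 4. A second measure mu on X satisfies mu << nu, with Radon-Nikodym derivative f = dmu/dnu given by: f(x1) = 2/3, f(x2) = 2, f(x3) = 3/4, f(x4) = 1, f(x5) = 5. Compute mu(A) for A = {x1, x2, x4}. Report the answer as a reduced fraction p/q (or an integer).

By the defining property of the Radon-Nikodym derivative, for every measurable set A,
  mu(A) = integral_A f dnu.
Since nu is a discrete measure concentrated on the atoms of X, the integral over A reduces to the sum
  mu(A) = sum_{x in A} f(x) * nu({x}).
Computing each term:
  x1: f(x1) * nu(x1) = 2/3 * 2 = 4/3.
  x2: f(x2) * nu(x2) = 2 * 3 = 6.
  x4: f(x4) * nu(x4) = 1 * 2 = 2.
Summing: mu(A) = 4/3 + 6 + 2 = 28/3.

28/3


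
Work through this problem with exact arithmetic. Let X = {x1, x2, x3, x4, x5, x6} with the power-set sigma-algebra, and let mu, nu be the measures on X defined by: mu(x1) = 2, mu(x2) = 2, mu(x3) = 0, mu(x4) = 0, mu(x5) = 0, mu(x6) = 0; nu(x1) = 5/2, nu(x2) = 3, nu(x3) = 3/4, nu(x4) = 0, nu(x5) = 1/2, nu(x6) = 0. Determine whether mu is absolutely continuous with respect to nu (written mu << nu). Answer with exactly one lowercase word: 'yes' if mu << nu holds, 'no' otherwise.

mu << nu means: every nu-null measurable set is also mu-null; equivalently, for every atom x, if nu({x}) = 0 then mu({x}) = 0.
Checking each atom:
  x1: nu = 5/2 > 0 -> no constraint.
  x2: nu = 3 > 0 -> no constraint.
  x3: nu = 3/4 > 0 -> no constraint.
  x4: nu = 0, mu = 0 -> consistent with mu << nu.
  x5: nu = 1/2 > 0 -> no constraint.
  x6: nu = 0, mu = 0 -> consistent with mu << nu.
No atom violates the condition. Therefore mu << nu.

yes


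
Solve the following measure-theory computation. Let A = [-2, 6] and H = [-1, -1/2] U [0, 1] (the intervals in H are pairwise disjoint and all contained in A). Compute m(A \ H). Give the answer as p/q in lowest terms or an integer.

The ambient interval has length m(A) = 6 - (-2) = 8.
Since the holes are disjoint and sit inside A, by finite additivity
  m(H) = sum_i (b_i - a_i), and m(A \ H) = m(A) - m(H).
Computing the hole measures:
  m(H_1) = -1/2 - (-1) = 1/2.
  m(H_2) = 1 - 0 = 1.
Summed: m(H) = 1/2 + 1 = 3/2.
So m(A \ H) = 8 - 3/2 = 13/2.

13/2


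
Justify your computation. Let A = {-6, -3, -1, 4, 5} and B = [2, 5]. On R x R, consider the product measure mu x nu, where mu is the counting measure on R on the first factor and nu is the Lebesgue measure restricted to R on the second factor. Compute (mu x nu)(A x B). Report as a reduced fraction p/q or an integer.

For a measurable rectangle A x B, the product measure satisfies
  (mu x nu)(A x B) = mu(A) * nu(B).
  mu(A) = 5.
  nu(B) = 3.
  (mu x nu)(A x B) = 5 * 3 = 15.

15


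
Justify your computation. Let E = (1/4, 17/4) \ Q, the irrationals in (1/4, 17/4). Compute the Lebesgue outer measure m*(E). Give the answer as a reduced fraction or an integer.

The interval I = (1/4, 17/4) has m(I) = 17/4 - 1/4 = 4 (endpoints are measure-zero, so open/closed/half-open agree). Write I = (I cap Q) u (I \ Q). The rationals in I are countable, so m*(I cap Q) = 0 (cover each rational by intervals whose total length is arbitrarily small). By countable subadditivity m*(I) <= m*(I cap Q) + m*(I \ Q), hence m*(I \ Q) >= m(I) = 4. The reverse inequality m*(I \ Q) <= m*(I) = 4 is trivial since (I \ Q) is a subset of I. Therefore m*(I \ Q) = 4.

4


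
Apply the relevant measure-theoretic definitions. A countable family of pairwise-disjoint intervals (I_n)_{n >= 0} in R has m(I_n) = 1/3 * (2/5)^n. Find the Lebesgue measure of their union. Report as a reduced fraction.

By countable additivity of the Lebesgue measure on pairwise disjoint measurable sets,
  m(union_{n >= 0} I_n) = sum_{n >= 0} m(I_n) = sum_{n >= 0} a * r^n,
  with a = 1/3 and r = 2/5.
Since 0 < r = 2/5 < 1, the geometric series converges:
  sum_{n >= 0} a * r^n = a / (1 - r).
  = 1/3 / (1 - 2/5)
  = 1/3 / (3/5)
  = 5/9.

5/9


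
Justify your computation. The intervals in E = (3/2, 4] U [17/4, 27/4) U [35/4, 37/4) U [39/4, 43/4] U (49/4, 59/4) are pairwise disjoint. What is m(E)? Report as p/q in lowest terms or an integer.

For pairwise disjoint intervals, m(union_i I_i) = sum_i m(I_i),
and m is invariant under swapping open/closed endpoints (single points have measure 0).
So m(E) = sum_i (b_i - a_i).
  I_1 has length 4 - 3/2 = 5/2.
  I_2 has length 27/4 - 17/4 = 5/2.
  I_3 has length 37/4 - 35/4 = 1/2.
  I_4 has length 43/4 - 39/4 = 1.
  I_5 has length 59/4 - 49/4 = 5/2.
Summing:
  m(E) = 5/2 + 5/2 + 1/2 + 1 + 5/2 = 9.

9


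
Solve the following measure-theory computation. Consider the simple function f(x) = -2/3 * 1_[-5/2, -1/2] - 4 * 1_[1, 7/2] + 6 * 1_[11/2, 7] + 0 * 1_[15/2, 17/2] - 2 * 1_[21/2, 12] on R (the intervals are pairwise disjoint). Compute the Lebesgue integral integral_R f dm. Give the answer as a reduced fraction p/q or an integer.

For a simple function f = sum_i c_i * 1_{A_i} with disjoint A_i,
  integral f dm = sum_i c_i * m(A_i).
Lengths of the A_i:
  m(A_1) = -1/2 - (-5/2) = 2.
  m(A_2) = 7/2 - 1 = 5/2.
  m(A_3) = 7 - 11/2 = 3/2.
  m(A_4) = 17/2 - 15/2 = 1.
  m(A_5) = 12 - 21/2 = 3/2.
Contributions c_i * m(A_i):
  (-2/3) * (2) = -4/3.
  (-4) * (5/2) = -10.
  (6) * (3/2) = 9.
  (0) * (1) = 0.
  (-2) * (3/2) = -3.
Total: -4/3 - 10 + 9 + 0 - 3 = -16/3.

-16/3


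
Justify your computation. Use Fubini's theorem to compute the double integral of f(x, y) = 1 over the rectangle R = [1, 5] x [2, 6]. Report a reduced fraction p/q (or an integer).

f(x, y) is a tensor product of a function of x and a function of y, and both factors are bounded continuous (hence Lebesgue integrable) on the rectangle, so Fubini's theorem applies:
  integral_R f d(m x m) = (integral_a1^b1 1 dx) * (integral_a2^b2 1 dy).
Inner integral in x: integral_{1}^{5} 1 dx = (5^1 - 1^1)/1
  = 4.
Inner integral in y: integral_{2}^{6} 1 dy = (6^1 - 2^1)/1
  = 4.
Product: (4) * (4) = 16.

16


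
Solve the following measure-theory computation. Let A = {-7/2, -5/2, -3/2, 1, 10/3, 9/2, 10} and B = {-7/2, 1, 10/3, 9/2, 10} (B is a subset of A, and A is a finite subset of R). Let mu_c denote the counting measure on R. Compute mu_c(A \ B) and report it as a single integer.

Counting measure assigns mu_c(E) = |E| (number of elements) when E is finite. For B subset A, A \ B is the set of elements of A not in B, so |A \ B| = |A| - |B|.
|A| = 7, |B| = 5, so mu_c(A \ B) = 7 - 5 = 2.

2


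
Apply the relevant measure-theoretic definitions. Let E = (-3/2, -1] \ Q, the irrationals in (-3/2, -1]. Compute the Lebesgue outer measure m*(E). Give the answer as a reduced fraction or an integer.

The interval I = (-3/2, -1] has m(I) = -1 - (-3/2) = 1/2 (endpoints are measure-zero, so open/closed/half-open agree). Write I = (I cap Q) u (I \ Q). The rationals in I are countable, so m*(I cap Q) = 0 (cover each rational by intervals whose total length is arbitrarily small). By countable subadditivity m*(I) <= m*(I cap Q) + m*(I \ Q), hence m*(I \ Q) >= m(I) = 1/2. The reverse inequality m*(I \ Q) <= m*(I) = 1/2 is trivial since (I \ Q) is a subset of I. Therefore m*(I \ Q) = 1/2.

1/2


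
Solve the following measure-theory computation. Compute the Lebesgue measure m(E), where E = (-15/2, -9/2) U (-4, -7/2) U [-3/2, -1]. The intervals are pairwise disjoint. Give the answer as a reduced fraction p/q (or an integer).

For pairwise disjoint intervals, m(union_i I_i) = sum_i m(I_i),
and m is invariant under swapping open/closed endpoints (single points have measure 0).
So m(E) = sum_i (b_i - a_i).
  I_1 has length -9/2 - (-15/2) = 3.
  I_2 has length -7/2 - (-4) = 1/2.
  I_3 has length -1 - (-3/2) = 1/2.
Summing:
  m(E) = 3 + 1/2 + 1/2 = 4.

4


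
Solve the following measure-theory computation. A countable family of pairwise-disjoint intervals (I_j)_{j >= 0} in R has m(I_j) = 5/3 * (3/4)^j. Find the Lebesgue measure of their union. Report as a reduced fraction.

By countable additivity of the Lebesgue measure on pairwise disjoint measurable sets,
  m(union_{j >= 0} I_j) = sum_{j >= 0} m(I_j) = sum_{j >= 0} a * r^j,
  with a = 5/3 and r = 3/4.
Since 0 < r = 3/4 < 1, the geometric series converges:
  sum_{j >= 0} a * r^j = a / (1 - r).
  = 5/3 / (1 - 3/4)
  = 5/3 / (1/4)
  = 20/3.

20/3


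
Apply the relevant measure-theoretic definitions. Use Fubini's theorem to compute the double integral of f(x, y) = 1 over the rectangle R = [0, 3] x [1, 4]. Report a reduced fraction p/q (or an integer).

f(x, y) is a tensor product of a function of x and a function of y, and both factors are bounded continuous (hence Lebesgue integrable) on the rectangle, so Fubini's theorem applies:
  integral_R f d(m x m) = (integral_a1^b1 1 dx) * (integral_a2^b2 1 dy).
Inner integral in x: integral_{0}^{3} 1 dx = (3^1 - 0^1)/1
  = 3.
Inner integral in y: integral_{1}^{4} 1 dy = (4^1 - 1^1)/1
  = 3.
Product: (3) * (3) = 9.

9


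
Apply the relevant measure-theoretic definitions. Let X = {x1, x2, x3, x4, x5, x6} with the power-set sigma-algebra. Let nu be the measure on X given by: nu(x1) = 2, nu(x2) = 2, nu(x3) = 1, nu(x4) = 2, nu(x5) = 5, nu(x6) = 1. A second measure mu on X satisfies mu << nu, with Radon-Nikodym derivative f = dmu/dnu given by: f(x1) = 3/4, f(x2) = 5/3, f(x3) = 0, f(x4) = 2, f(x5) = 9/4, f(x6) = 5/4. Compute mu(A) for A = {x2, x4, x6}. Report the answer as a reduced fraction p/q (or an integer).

By the defining property of the Radon-Nikodym derivative, for every measurable set A,
  mu(A) = integral_A f dnu.
Since nu is a discrete measure concentrated on the atoms of X, the integral over A reduces to the sum
  mu(A) = sum_{x in A} f(x) * nu({x}).
Computing each term:
  x2: f(x2) * nu(x2) = 5/3 * 2 = 10/3.
  x4: f(x4) * nu(x4) = 2 * 2 = 4.
  x6: f(x6) * nu(x6) = 5/4 * 1 = 5/4.
Summing: mu(A) = 10/3 + 4 + 5/4 = 103/12.

103/12


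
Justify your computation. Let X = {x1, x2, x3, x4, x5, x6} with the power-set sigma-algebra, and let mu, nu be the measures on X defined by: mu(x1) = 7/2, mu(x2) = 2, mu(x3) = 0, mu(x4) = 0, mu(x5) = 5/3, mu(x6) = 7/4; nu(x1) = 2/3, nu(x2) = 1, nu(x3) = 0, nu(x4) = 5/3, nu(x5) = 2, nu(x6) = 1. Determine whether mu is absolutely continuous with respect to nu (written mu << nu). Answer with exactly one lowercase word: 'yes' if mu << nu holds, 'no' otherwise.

mu << nu means: every nu-null measurable set is also mu-null; equivalently, for every atom x, if nu({x}) = 0 then mu({x}) = 0.
Checking each atom:
  x1: nu = 2/3 > 0 -> no constraint.
  x2: nu = 1 > 0 -> no constraint.
  x3: nu = 0, mu = 0 -> consistent with mu << nu.
  x4: nu = 5/3 > 0 -> no constraint.
  x5: nu = 2 > 0 -> no constraint.
  x6: nu = 1 > 0 -> no constraint.
No atom violates the condition. Therefore mu << nu.

yes


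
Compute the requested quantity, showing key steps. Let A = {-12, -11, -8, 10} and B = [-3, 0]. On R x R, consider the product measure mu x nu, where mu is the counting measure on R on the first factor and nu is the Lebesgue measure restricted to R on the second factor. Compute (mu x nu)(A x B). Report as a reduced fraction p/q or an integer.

For a measurable rectangle A x B, the product measure satisfies
  (mu x nu)(A x B) = mu(A) * nu(B).
  mu(A) = 4.
  nu(B) = 3.
  (mu x nu)(A x B) = 4 * 3 = 12.

12


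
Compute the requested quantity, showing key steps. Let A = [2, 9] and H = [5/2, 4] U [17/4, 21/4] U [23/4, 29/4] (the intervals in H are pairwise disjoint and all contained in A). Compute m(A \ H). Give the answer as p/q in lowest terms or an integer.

The ambient interval has length m(A) = 9 - 2 = 7.
Since the holes are disjoint and sit inside A, by finite additivity
  m(H) = sum_i (b_i - a_i), and m(A \ H) = m(A) - m(H).
Computing the hole measures:
  m(H_1) = 4 - 5/2 = 3/2.
  m(H_2) = 21/4 - 17/4 = 1.
  m(H_3) = 29/4 - 23/4 = 3/2.
Summed: m(H) = 3/2 + 1 + 3/2 = 4.
So m(A \ H) = 7 - 4 = 3.

3


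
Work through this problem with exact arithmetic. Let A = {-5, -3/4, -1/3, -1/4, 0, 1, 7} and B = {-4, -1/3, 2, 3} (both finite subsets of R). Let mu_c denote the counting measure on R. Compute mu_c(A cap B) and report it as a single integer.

Counting measure on a finite set equals cardinality. mu_c(A cap B) = |A cap B| (elements appearing in both).
Enumerating the elements of A that also lie in B gives 1 element(s).
So mu_c(A cap B) = 1.

1


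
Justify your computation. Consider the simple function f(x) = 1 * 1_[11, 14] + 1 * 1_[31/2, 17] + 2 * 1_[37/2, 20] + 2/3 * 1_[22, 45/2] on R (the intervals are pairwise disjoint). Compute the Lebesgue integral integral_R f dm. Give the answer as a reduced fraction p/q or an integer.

For a simple function f = sum_i c_i * 1_{A_i} with disjoint A_i,
  integral f dm = sum_i c_i * m(A_i).
Lengths of the A_i:
  m(A_1) = 14 - 11 = 3.
  m(A_2) = 17 - 31/2 = 3/2.
  m(A_3) = 20 - 37/2 = 3/2.
  m(A_4) = 45/2 - 22 = 1/2.
Contributions c_i * m(A_i):
  (1) * (3) = 3.
  (1) * (3/2) = 3/2.
  (2) * (3/2) = 3.
  (2/3) * (1/2) = 1/3.
Total: 3 + 3/2 + 3 + 1/3 = 47/6.

47/6


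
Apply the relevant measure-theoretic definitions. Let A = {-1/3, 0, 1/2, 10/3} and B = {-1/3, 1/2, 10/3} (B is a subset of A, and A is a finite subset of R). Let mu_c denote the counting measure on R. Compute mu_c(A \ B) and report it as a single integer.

Counting measure assigns mu_c(E) = |E| (number of elements) when E is finite. For B subset A, A \ B is the set of elements of A not in B, so |A \ B| = |A| - |B|.
|A| = 4, |B| = 3, so mu_c(A \ B) = 4 - 3 = 1.

1


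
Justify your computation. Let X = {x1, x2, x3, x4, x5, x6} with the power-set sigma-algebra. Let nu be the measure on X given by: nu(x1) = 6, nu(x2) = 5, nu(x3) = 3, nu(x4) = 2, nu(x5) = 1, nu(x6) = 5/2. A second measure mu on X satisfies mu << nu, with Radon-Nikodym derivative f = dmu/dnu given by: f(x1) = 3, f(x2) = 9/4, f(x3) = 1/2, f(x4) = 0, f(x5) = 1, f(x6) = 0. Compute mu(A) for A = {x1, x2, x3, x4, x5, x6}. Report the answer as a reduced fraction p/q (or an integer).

By the defining property of the Radon-Nikodym derivative, for every measurable set A,
  mu(A) = integral_A f dnu.
Since nu is a discrete measure concentrated on the atoms of X, the integral over A reduces to the sum
  mu(A) = sum_{x in A} f(x) * nu({x}).
Computing each term:
  x1: f(x1) * nu(x1) = 3 * 6 = 18.
  x2: f(x2) * nu(x2) = 9/4 * 5 = 45/4.
  x3: f(x3) * nu(x3) = 1/2 * 3 = 3/2.
  x4: f(x4) * nu(x4) = 0 * 2 = 0.
  x5: f(x5) * nu(x5) = 1 * 1 = 1.
  x6: f(x6) * nu(x6) = 0 * 5/2 = 0.
Summing: mu(A) = 18 + 45/4 + 3/2 + 0 + 1 + 0 = 127/4.

127/4


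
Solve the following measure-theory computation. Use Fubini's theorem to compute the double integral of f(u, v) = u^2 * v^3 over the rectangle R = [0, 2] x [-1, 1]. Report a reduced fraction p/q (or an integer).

f(u, v) is a tensor product of a function of u and a function of v, and both factors are bounded continuous (hence Lebesgue integrable) on the rectangle, so Fubini's theorem applies:
  integral_R f d(m x m) = (integral_a1^b1 u^2 du) * (integral_a2^b2 v^3 dv).
Inner integral in u: integral_{0}^{2} u^2 du = (2^3 - 0^3)/3
  = 8/3.
Inner integral in v: integral_{-1}^{1} v^3 dv = (1^4 - (-1)^4)/4
  = 0.
Product: (8/3) * (0) = 0.

0


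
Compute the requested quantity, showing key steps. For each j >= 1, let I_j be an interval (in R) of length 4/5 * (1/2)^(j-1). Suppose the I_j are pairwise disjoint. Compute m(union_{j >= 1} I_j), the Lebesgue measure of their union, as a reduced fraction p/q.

By countable additivity of the Lebesgue measure on pairwise disjoint measurable sets,
  m(union_{j >= 1} I_j) = sum_{j >= 1} m(I_j) = sum_{j >= 1} a * r^(j-1),
  with a = 4/5 and r = 1/2.
Since 0 < r = 1/2 < 1, the geometric series converges:
  sum_{j >= 1} a * r^(j-1) = a / (1 - r).
  = 4/5 / (1 - 1/2)
  = 4/5 / (1/2)
  = 8/5.

8/5


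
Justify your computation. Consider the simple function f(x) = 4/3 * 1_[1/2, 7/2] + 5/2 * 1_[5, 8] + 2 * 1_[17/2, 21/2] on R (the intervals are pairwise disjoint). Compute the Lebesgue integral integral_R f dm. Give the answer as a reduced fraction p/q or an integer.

For a simple function f = sum_i c_i * 1_{A_i} with disjoint A_i,
  integral f dm = sum_i c_i * m(A_i).
Lengths of the A_i:
  m(A_1) = 7/2 - 1/2 = 3.
  m(A_2) = 8 - 5 = 3.
  m(A_3) = 21/2 - 17/2 = 2.
Contributions c_i * m(A_i):
  (4/3) * (3) = 4.
  (5/2) * (3) = 15/2.
  (2) * (2) = 4.
Total: 4 + 15/2 + 4 = 31/2.

31/2


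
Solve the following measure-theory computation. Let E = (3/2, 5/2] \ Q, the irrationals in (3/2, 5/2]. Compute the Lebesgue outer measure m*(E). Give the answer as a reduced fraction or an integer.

The interval I = (3/2, 5/2] has m(I) = 5/2 - 3/2 = 1 (endpoints are measure-zero, so open/closed/half-open agree). Write I = (I cap Q) u (I \ Q). The rationals in I are countable, so m*(I cap Q) = 0 (cover each rational by intervals whose total length is arbitrarily small). By countable subadditivity m*(I) <= m*(I cap Q) + m*(I \ Q), hence m*(I \ Q) >= m(I) = 1. The reverse inequality m*(I \ Q) <= m*(I) = 1 is trivial since (I \ Q) is a subset of I. Therefore m*(I \ Q) = 1.

1


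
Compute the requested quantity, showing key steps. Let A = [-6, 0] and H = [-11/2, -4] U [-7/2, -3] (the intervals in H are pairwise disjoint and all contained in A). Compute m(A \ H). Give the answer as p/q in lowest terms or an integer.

The ambient interval has length m(A) = 0 - (-6) = 6.
Since the holes are disjoint and sit inside A, by finite additivity
  m(H) = sum_i (b_i - a_i), and m(A \ H) = m(A) - m(H).
Computing the hole measures:
  m(H_1) = -4 - (-11/2) = 3/2.
  m(H_2) = -3 - (-7/2) = 1/2.
Summed: m(H) = 3/2 + 1/2 = 2.
So m(A \ H) = 6 - 2 = 4.

4


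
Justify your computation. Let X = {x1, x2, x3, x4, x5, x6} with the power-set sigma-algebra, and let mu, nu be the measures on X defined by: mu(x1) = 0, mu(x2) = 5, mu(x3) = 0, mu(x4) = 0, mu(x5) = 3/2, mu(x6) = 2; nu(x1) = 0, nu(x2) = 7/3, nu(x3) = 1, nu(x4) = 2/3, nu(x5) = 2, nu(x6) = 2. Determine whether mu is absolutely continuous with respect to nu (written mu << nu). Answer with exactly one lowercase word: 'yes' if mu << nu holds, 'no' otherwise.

mu << nu means: every nu-null measurable set is also mu-null; equivalently, for every atom x, if nu({x}) = 0 then mu({x}) = 0.
Checking each atom:
  x1: nu = 0, mu = 0 -> consistent with mu << nu.
  x2: nu = 7/3 > 0 -> no constraint.
  x3: nu = 1 > 0 -> no constraint.
  x4: nu = 2/3 > 0 -> no constraint.
  x5: nu = 2 > 0 -> no constraint.
  x6: nu = 2 > 0 -> no constraint.
No atom violates the condition. Therefore mu << nu.

yes


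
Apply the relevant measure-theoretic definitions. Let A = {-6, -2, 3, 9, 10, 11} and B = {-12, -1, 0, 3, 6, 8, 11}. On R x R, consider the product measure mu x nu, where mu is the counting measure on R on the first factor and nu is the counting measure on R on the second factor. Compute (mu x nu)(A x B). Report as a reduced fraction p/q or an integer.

For a measurable rectangle A x B, the product measure satisfies
  (mu x nu)(A x B) = mu(A) * nu(B).
  mu(A) = 6.
  nu(B) = 7.
  (mu x nu)(A x B) = 6 * 7 = 42.

42


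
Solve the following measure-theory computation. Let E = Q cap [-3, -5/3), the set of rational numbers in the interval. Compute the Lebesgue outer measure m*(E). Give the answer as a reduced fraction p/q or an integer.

The set Q cap [-3, -5/3) is countable (a subset of the countable set Q). Lebesgue outer measure of any countable set is 0: each singleton {q} has m*({q}) = 0, and by countable subadditivity m*(union_k {q_k}) <= sum_k m*({q_k}) = sum_k 0 = 0. The reverse inequality m*(E) >= 0 is automatic. So m*(Q cap [-3, -5/3)) = 0.

0


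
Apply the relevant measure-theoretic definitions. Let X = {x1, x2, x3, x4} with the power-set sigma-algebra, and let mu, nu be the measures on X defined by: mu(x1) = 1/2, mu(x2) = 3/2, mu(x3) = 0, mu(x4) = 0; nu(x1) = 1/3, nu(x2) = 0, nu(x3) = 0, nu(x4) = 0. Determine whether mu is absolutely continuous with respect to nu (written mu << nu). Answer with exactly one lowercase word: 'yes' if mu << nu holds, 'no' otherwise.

mu << nu means: every nu-null measurable set is also mu-null; equivalently, for every atom x, if nu({x}) = 0 then mu({x}) = 0.
Checking each atom:
  x1: nu = 1/3 > 0 -> no constraint.
  x2: nu = 0, mu = 3/2 > 0 -> violates mu << nu.
  x3: nu = 0, mu = 0 -> consistent with mu << nu.
  x4: nu = 0, mu = 0 -> consistent with mu << nu.
The atom(s) x2 violate the condition (nu = 0 but mu > 0). Therefore mu is NOT absolutely continuous w.r.t. nu.

no


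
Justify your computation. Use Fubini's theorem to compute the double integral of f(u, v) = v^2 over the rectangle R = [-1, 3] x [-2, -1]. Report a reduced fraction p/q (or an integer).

f(u, v) is a tensor product of a function of u and a function of v, and both factors are bounded continuous (hence Lebesgue integrable) on the rectangle, so Fubini's theorem applies:
  integral_R f d(m x m) = (integral_a1^b1 1 du) * (integral_a2^b2 v^2 dv).
Inner integral in u: integral_{-1}^{3} 1 du = (3^1 - (-1)^1)/1
  = 4.
Inner integral in v: integral_{-2}^{-1} v^2 dv = ((-1)^3 - (-2)^3)/3
  = 7/3.
Product: (4) * (7/3) = 28/3.

28/3


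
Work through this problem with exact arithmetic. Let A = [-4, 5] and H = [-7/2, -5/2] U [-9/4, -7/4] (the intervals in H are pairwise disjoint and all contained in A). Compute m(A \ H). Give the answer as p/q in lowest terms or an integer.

The ambient interval has length m(A) = 5 - (-4) = 9.
Since the holes are disjoint and sit inside A, by finite additivity
  m(H) = sum_i (b_i - a_i), and m(A \ H) = m(A) - m(H).
Computing the hole measures:
  m(H_1) = -5/2 - (-7/2) = 1.
  m(H_2) = -7/4 - (-9/4) = 1/2.
Summed: m(H) = 1 + 1/2 = 3/2.
So m(A \ H) = 9 - 3/2 = 15/2.

15/2


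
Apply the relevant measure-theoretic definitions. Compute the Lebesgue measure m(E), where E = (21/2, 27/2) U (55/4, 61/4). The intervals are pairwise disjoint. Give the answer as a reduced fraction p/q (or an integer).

For pairwise disjoint intervals, m(union_i I_i) = sum_i m(I_i),
and m is invariant under swapping open/closed endpoints (single points have measure 0).
So m(E) = sum_i (b_i - a_i).
  I_1 has length 27/2 - 21/2 = 3.
  I_2 has length 61/4 - 55/4 = 3/2.
Summing:
  m(E) = 3 + 3/2 = 9/2.

9/2


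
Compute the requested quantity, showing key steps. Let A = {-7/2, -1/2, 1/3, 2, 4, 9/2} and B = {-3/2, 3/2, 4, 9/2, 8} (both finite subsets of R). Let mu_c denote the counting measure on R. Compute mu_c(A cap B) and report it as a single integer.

Counting measure on a finite set equals cardinality. mu_c(A cap B) = |A cap B| (elements appearing in both).
Enumerating the elements of A that also lie in B gives 2 element(s).
So mu_c(A cap B) = 2.

2


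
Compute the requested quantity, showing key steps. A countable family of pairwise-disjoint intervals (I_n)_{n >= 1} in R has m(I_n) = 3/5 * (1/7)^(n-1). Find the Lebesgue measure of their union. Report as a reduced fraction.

By countable additivity of the Lebesgue measure on pairwise disjoint measurable sets,
  m(union_{n >= 1} I_n) = sum_{n >= 1} m(I_n) = sum_{n >= 1} a * r^(n-1),
  with a = 3/5 and r = 1/7.
Since 0 < r = 1/7 < 1, the geometric series converges:
  sum_{n >= 1} a * r^(n-1) = a / (1 - r).
  = 3/5 / (1 - 1/7)
  = 3/5 / (6/7)
  = 7/10.

7/10
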